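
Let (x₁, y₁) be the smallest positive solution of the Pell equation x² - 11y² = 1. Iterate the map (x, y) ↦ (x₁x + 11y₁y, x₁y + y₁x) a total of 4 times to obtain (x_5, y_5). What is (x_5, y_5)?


Step 1: Find the fundamental solution (x₁, y₁) of x² - 11y² = 1.
  Expand √11 as a continued fraction. a₀ = ⌊√11⌋ = 3; iterate m_{k+1} = d_k·a_k − m_k, d_{k+1} = (11 − m_{k+1}²)/d_k, a_{k+1} = ⌊(a₀ + m_{k+1})/d_{k+1}⌋ (starting m₀ = 0, d₀ = 1), with convergents p_k = a_k·p_{k-1} + p_{k-2}, q_k = a_k·q_{k-1} + q_{k-2} (p₋₁ = 1, q₋₁ = 0):
  k = 0: a₀ = 3; p₀/q₀ = 3/1; p₀² − 11·q₀² = 9 − 11 = -2.
  k = 1: m = 3, d = 2, a = ⌊(3 + 3)/2⌋ = 3; p/q = (3·3 + 1)/(3·1 + 0) = 10/3; p² − 11·q² = 100 − 99 = 1.
  The first convergent with p² − 11·q² = 1 gives the fundamental solution (x₁, y₁) = (10, 3).
Step 2: Apply the recurrence (x_{n+1}, y_{n+1}) = (x₁x_n + 11y₁y_n, x₁y_n + y₁x_n) repeatedly.
  From (x_1, y_1) = (10, 3): x_2 = 10·10 + 11·3·3 = 199; y_2 = 10·3 + 3·10 = 60.
  From (x_2, y_2) = (199, 60): x_3 = 10·199 + 11·3·60 = 3970; y_3 = 10·60 + 3·199 = 1197.
  From (x_3, y_3) = (3970, 1197): x_4 = 10·3970 + 11·3·1197 = 79201; y_4 = 10·1197 + 3·3970 = 23880.
  From (x_4, y_4) = (79201, 23880): x_5 = 10·79201 + 11·3·23880 = 1580050; y_5 = 10·23880 + 3·79201 = 476403.
Step 3: Verify x_5² - 11·y_5² = 2496558002500 - 2496558002499 = 1 (should be 1). ✓

(x_1, y_1) = (10, 3); (x_5, y_5) = (1580050, 476403).


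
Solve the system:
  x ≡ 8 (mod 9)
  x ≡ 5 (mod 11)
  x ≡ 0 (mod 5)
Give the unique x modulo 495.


Moduli 9, 11, 5 are pairwise coprime; by CRT there is a unique solution modulo M = 9 · 11 · 5 = 495.
Solve pairwise, accumulating the modulus:
  Start with x ≡ 8 (mod 9).
  Combine with x ≡ 5 (mod 11): since gcd(9, 11) = 1, we get a unique residue mod 99.
    Write x = 8 + 9·t and substitute into x ≡ 5 (mod 11): 9·t ≡ 5 − 8 = -3 (mod 11).
    Reduce coefficients mod 11: 9·t ≡ 8 (mod 11).
    The inverse of 9 mod 11 is 5 (since 9·5 = 45 = 4·11 + 1), so t ≡ 5·8 = 40 ≡ 7 (mod 11).
    Then x = 8 + 9·7 = 71, valid modulo lcm(9, 11) = 99: x ≡ 71 (mod 99).
  Combine with x ≡ 0 (mod 5): since gcd(99, 5) = 1, we get a unique residue mod 495.
    Write x = 71 + 99·t and substitute into x ≡ 0 (mod 5): 99·t ≡ 0 − 71 = -71 (mod 5).
    Reduce coefficients mod 5: 4·t ≡ 4 (mod 5).
    The inverse of 4 mod 5 is 4 (since 4·4 = 16 = 3·5 + 1), so t ≡ 4·4 = 16 ≡ 1 (mod 5).
    Then x = 71 + 99·1 = 170, valid modulo lcm(99, 5) = 495: x ≡ 170 (mod 495).
Verify: 170 mod 9 = 8 ✓, 170 mod 11 = 5 ✓, 170 mod 5 = 0 ✓.

x ≡ 170 (mod 495).


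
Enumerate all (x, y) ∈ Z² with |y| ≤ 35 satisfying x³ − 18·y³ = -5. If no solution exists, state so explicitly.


The equation is x³ - 18y³ = -5. For fixed y, x³ = 18·y³ − 5, so a solution requires the RHS to be a perfect cube.
Strategy: iterate y from -35 to 35, compute RHS = 18·y³ − 5, and check whether it is a (positive or negative) perfect cube.
Check small values of y:
  y = 0: RHS = -5 is not a perfect cube.
  y = 1: RHS = 13 is not a perfect cube.
  y = -1: RHS = -23 is not a perfect cube.
  y = 2: RHS = 139 is not a perfect cube.
  y = -2: RHS = -149 is not a perfect cube.
  y = 3: RHS = 481 is not a perfect cube.
  y = -3: RHS = -491 is not a perfect cube.
Continuing the search up to |y| = 35 finds no solutions either.
No (x, y) in the scanned range satisfies the equation.

No integer solutions with |y| ≤ 35.


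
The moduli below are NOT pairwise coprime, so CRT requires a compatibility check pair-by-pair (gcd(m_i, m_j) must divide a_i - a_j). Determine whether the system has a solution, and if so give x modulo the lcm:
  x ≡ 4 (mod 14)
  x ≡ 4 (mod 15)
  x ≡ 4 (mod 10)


Moduli 14, 15, 10 are not pairwise coprime, so CRT works modulo lcm(m_i) when all pairwise compatibility conditions hold.
Pairwise compatibility: gcd(m_i, m_j) must divide a_i - a_j for every pair.
Merge one congruence at a time:
  Start: x ≡ 4 (mod 14).
  Combine with x ≡ 4 (mod 15): gcd(14, 15) = 1; 4 - 4 = 0, which IS divisible by 1, so compatible.
    Write x = 4 + 14·t and substitute into x ≡ 4 (mod 15): 14·t ≡ 4 − 4 = 0 (mod 15).
    The inverse of 14 mod 15 is 14 (since 14·14 = 196 = 13·15 + 1), so t ≡ 14·0 = 0 ≡ 0 (mod 15).
    Then x = 4 + 14·0 = 4, valid modulo lcm(14, 15) = 210: x ≡ 4 (mod 210).
  Combine with x ≡ 4 (mod 10): gcd(210, 10) = 10; 4 - 4 = 0, which IS divisible by 10, so compatible.
    Write x = 4 + 210·t and substitute into x ≡ 4 (mod 10): 210·t ≡ 4 − 4 = 0 (mod 10).
    Divide the congruence (and modulus) by g = 10: 21·t ≡ 0 (mod 1).
    Modulo 1 every t works; take t = 0.
    Then x = 4 + 210·0 = 4, valid modulo lcm(210, 10) = 210: x ≡ 4 (mod 210).
Verify: 4 mod 14 = 4, 4 mod 15 = 4, 4 mod 10 = 4.

x ≡ 4 (mod 210).


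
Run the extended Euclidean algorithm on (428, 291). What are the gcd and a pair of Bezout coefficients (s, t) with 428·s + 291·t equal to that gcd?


Euclidean algorithm on (428, 291) — divide until remainder is 0:
  428 = 1 · 291 + 137
  291 = 2 · 137 + 17
  137 = 8 · 17 + 1
  17 = 17 · 1 + 0
gcd(428, 291) = 1.
Track Bezout coefficients alongside the remainders: start with r₀ = 428 = a·1 + b·0 (s = 1, t = 0) and r₁ = 291 = a·0 + b·1 (s = 0, t = 1); each new remainder r_{k+1} = r_{k-1} − q_k·r_k inherits s_{k+1} = s_{k-1} − q_k·s_k, t_{k+1} = t_{k-1} − q_k·t_k, so r_k = a·s_k + b·t_k at every step:
  q = 1: r = 137, s = 1 − 1·0 = 1, t = 0 − 1·1 = -1  (check: 428·1 + 291·(-1) = 137)
  q = 2: r = 17, s = 0 − 2·1 = -2, t = 1 − 2·(-1) = 3  (check: 428·(-2) + 291·3 = 17)
  q = 8: r = 1, s = 1 − 8·(-2) = 17, t = -1 − 8·3 = -25  (check: 428·17 + 291·(-25) = 1)
The row with r = 1 (the gcd) gives the Bezout coefficients s = 17, t = -25.
Result: 428 · (17) + 291 · (-25) = 1.

gcd(428, 291) = 1; s = 17, t = -25 (check: 428·17 + 291·(-25) = 1).


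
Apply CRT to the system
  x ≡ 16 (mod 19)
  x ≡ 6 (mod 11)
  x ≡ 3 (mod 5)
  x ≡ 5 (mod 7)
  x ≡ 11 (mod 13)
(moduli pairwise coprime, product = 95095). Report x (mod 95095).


Product of moduli M = 19 · 11 · 5 · 7 · 13 = 95095.
Merge one congruence at a time:
  Start: x ≡ 16 (mod 19).
  Combine with x ≡ 6 (mod 11); new modulus lcm = 209.
    Write x = 16 + 19·t and substitute into x ≡ 6 (mod 11): 19·t ≡ 6 − 16 = -10 (mod 11).
    Reduce coefficients mod 11: 8·t ≡ 1 (mod 11).
    The inverse of 8 mod 11 is 7 (since 8·7 = 56 = 5·11 + 1), so t ≡ 7·1 = 7 ≡ 7 (mod 11).
    Then x = 16 + 19·7 = 149, valid modulo lcm(19, 11) = 209: x ≡ 149 (mod 209).
  Combine with x ≡ 3 (mod 5); new modulus lcm = 1045.
    Write x = 149 + 209·t and substitute into x ≡ 3 (mod 5): 209·t ≡ 3 − 149 = -146 (mod 5).
    Reduce coefficients mod 5: 4·t ≡ 4 (mod 5).
    The inverse of 4 mod 5 is 4 (since 4·4 = 16 = 3·5 + 1), so t ≡ 4·4 = 16 ≡ 1 (mod 5).
    Then x = 149 + 209·1 = 358, valid modulo lcm(209, 5) = 1045: x ≡ 358 (mod 1045).
  Combine with x ≡ 5 (mod 7); new modulus lcm = 7315.
    Write x = 358 + 1045·t and substitute into x ≡ 5 (mod 7): 1045·t ≡ 5 − 358 = -353 (mod 7).
    Reduce coefficients mod 7: 2·t ≡ 4 (mod 7).
    The inverse of 2 mod 7 is 4 (since 2·4 = 8 = 1·7 + 1), so t ≡ 4·4 = 16 ≡ 2 (mod 7).
    Then x = 358 + 1045·2 = 2448, valid modulo lcm(1045, 7) = 7315: x ≡ 2448 (mod 7315).
  Combine with x ≡ 11 (mod 13); new modulus lcm = 95095.
    Write x = 2448 + 7315·t and substitute into x ≡ 11 (mod 13): 7315·t ≡ 11 − 2448 = -2437 (mod 13).
    Reduce coefficients mod 13: 9·t ≡ 7 (mod 13).
    The inverse of 9 mod 13 is 3 (since 9·3 = 27 = 2·13 + 1), so t ≡ 3·7 = 21 ≡ 8 (mod 13).
    Then x = 2448 + 7315·8 = 60968, valid modulo lcm(7315, 13) = 95095: x ≡ 60968 (mod 95095).
Verify against each original: 60968 mod 19 = 16, 60968 mod 11 = 6, 60968 mod 5 = 3, 60968 mod 7 = 5, 60968 mod 13 = 11.

x ≡ 60968 (mod 95095).


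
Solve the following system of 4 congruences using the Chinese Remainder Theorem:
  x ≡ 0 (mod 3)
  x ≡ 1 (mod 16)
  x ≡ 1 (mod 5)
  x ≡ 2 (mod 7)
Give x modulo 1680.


Product of moduli M = 3 · 16 · 5 · 7 = 1680.
Merge one congruence at a time:
  Start: x ≡ 0 (mod 3).
  Combine with x ≡ 1 (mod 16); new modulus lcm = 48.
    Write x = 0 + 3·t and substitute into x ≡ 1 (mod 16): 3·t ≡ 1 − 0 = 1 (mod 16).
    The inverse of 3 mod 16 is 11 (since 3·11 = 33 = 2·16 + 1), so t ≡ 11·1 = 11 ≡ 11 (mod 16).
    Then x = 0 + 3·11 = 33, valid modulo lcm(3, 16) = 48: x ≡ 33 (mod 48).
  Combine with x ≡ 1 (mod 5); new modulus lcm = 240.
    Write x = 33 + 48·t and substitute into x ≡ 1 (mod 5): 48·t ≡ 1 − 33 = -32 (mod 5).
    Reduce coefficients mod 5: 3·t ≡ 3 (mod 5).
    The inverse of 3 mod 5 is 2 (since 3·2 = 6 = 1·5 + 1), so t ≡ 2·3 = 6 ≡ 1 (mod 5).
    Then x = 33 + 48·1 = 81, valid modulo lcm(48, 5) = 240: x ≡ 81 (mod 240).
  Combine with x ≡ 2 (mod 7); new modulus lcm = 1680.
    Write x = 81 + 240·t and substitute into x ≡ 2 (mod 7): 240·t ≡ 2 − 81 = -79 (mod 7).
    Reduce coefficients mod 7: 2·t ≡ 5 (mod 7).
    The inverse of 2 mod 7 is 4 (since 2·4 = 8 = 1·7 + 1), so t ≡ 4·5 = 20 ≡ 6 (mod 7).
    Then x = 81 + 240·6 = 1521, valid modulo lcm(240, 7) = 1680: x ≡ 1521 (mod 1680).
Verify against each original: 1521 mod 3 = 0, 1521 mod 16 = 1, 1521 mod 5 = 1, 1521 mod 7 = 2.

x ≡ 1521 (mod 1680).


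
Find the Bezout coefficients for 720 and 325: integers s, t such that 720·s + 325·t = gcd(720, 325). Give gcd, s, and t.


Euclidean algorithm on (720, 325) — divide until remainder is 0:
  720 = 2 · 325 + 70
  325 = 4 · 70 + 45
  70 = 1 · 45 + 25
  45 = 1 · 25 + 20
  25 = 1 · 20 + 5
  20 = 4 · 5 + 0
gcd(720, 325) = 5.
Track Bezout coefficients alongside the remainders: start with r₀ = 720 = a·1 + b·0 (s = 1, t = 0) and r₁ = 325 = a·0 + b·1 (s = 0, t = 1); each new remainder r_{k+1} = r_{k-1} − q_k·r_k inherits s_{k+1} = s_{k-1} − q_k·s_k, t_{k+1} = t_{k-1} − q_k·t_k, so r_k = a·s_k + b·t_k at every step:
  q = 2: r = 70, s = 1 − 2·0 = 1, t = 0 − 2·1 = -2  (check: 720·1 + 325·(-2) = 70)
  q = 4: r = 45, s = 0 − 4·1 = -4, t = 1 − 4·(-2) = 9  (check: 720·(-4) + 325·9 = 45)
  q = 1: r = 25, s = 1 − 1·(-4) = 5, t = -2 − 1·9 = -11  (check: 720·5 + 325·(-11) = 25)
  q = 1: r = 20, s = -4 − 1·5 = -9, t = 9 − 1·(-11) = 20  (check: 720·(-9) + 325·20 = 20)
  q = 1: r = 5, s = 5 − 1·(-9) = 14, t = -11 − 1·20 = -31  (check: 720·14 + 325·(-31) = 5)
The row with r = 5 (the gcd) gives the Bezout coefficients s = 14, t = -31.
Result: 720 · (14) + 325 · (-31) = 5.

gcd(720, 325) = 5; s = 14, t = -31 (check: 720·14 + 325·(-31) = 5).


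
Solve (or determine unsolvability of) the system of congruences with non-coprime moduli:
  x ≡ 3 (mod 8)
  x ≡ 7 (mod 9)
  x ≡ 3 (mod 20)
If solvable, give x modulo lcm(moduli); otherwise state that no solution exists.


Moduli 8, 9, 20 are not pairwise coprime, so CRT works modulo lcm(m_i) when all pairwise compatibility conditions hold.
Pairwise compatibility: gcd(m_i, m_j) must divide a_i - a_j for every pair.
Merge one congruence at a time:
  Start: x ≡ 3 (mod 8).
  Combine with x ≡ 7 (mod 9): gcd(8, 9) = 1; 7 - 3 = 4, which IS divisible by 1, so compatible.
    Write x = 3 + 8·t and substitute into x ≡ 7 (mod 9): 8·t ≡ 7 − 3 = 4 (mod 9).
    The inverse of 8 mod 9 is 8 (since 8·8 = 64 = 7·9 + 1), so t ≡ 8·4 = 32 ≡ 5 (mod 9).
    Then x = 3 + 8·5 = 43, valid modulo lcm(8, 9) = 72: x ≡ 43 (mod 72).
  Combine with x ≡ 3 (mod 20): gcd(72, 20) = 4; 3 - 43 = -40, which IS divisible by 4, so compatible.
    Write x = 43 + 72·t and substitute into x ≡ 3 (mod 20): 72·t ≡ 3 − 43 = -40 (mod 20).
    Divide the congruence (and modulus) by g = 4: 18·t ≡ -10 (mod 5).
    Reduce coefficients mod 5: 3·t ≡ 0 (mod 5).
    The inverse of 3 mod 5 is 2 (since 3·2 = 6 = 1·5 + 1), so t ≡ 2·0 = 0 ≡ 0 (mod 5).
    Then x = 43 + 72·0 = 43, valid modulo lcm(72, 20) = 360: x ≡ 43 (mod 360).
Verify: 43 mod 8 = 3, 43 mod 9 = 7, 43 mod 20 = 3.

x ≡ 43 (mod 360).


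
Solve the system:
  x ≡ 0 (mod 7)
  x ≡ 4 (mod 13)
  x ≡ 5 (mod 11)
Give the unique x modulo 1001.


Moduli 7, 13, 11 are pairwise coprime; by CRT there is a unique solution modulo M = 7 · 13 · 11 = 1001.
Solve pairwise, accumulating the modulus:
  Start with x ≡ 0 (mod 7).
  Combine with x ≡ 4 (mod 13): since gcd(7, 13) = 1, we get a unique residue mod 91.
    Write x = 0 + 7·t and substitute into x ≡ 4 (mod 13): 7·t ≡ 4 − 0 = 4 (mod 13).
    The inverse of 7 mod 13 is 2 (since 7·2 = 14 = 1·13 + 1), so t ≡ 2·4 = 8 ≡ 8 (mod 13).
    Then x = 0 + 7·8 = 56, valid modulo lcm(7, 13) = 91: x ≡ 56 (mod 91).
  Combine with x ≡ 5 (mod 11): since gcd(91, 11) = 1, we get a unique residue mod 1001.
    Write x = 56 + 91·t and substitute into x ≡ 5 (mod 11): 91·t ≡ 5 − 56 = -51 (mod 11).
    Reduce coefficients mod 11: 3·t ≡ 4 (mod 11).
    The inverse of 3 mod 11 is 4 (since 3·4 = 12 = 1·11 + 1), so t ≡ 4·4 = 16 ≡ 5 (mod 11).
    Then x = 56 + 91·5 = 511, valid modulo lcm(91, 11) = 1001: x ≡ 511 (mod 1001).
Verify: 511 mod 7 = 0 ✓, 511 mod 13 = 4 ✓, 511 mod 11 = 5 ✓.

x ≡ 511 (mod 1001).


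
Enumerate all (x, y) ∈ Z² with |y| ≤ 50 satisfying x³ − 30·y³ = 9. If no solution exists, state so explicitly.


The equation is x³ - 30y³ = 9. For fixed y, x³ = 30·y³ + 9, so a solution requires the RHS to be a perfect cube.
Strategy: iterate y from -50 to 50, compute RHS = 30·y³ + 9, and check whether it is a (positive or negative) perfect cube.
Check small values of y:
  y = 0: RHS = 9 is not a perfect cube.
  y = 1: RHS = 39 is not a perfect cube.
  y = -1: RHS = -21 is not a perfect cube.
  y = 2: RHS = 249 is not a perfect cube.
  y = -2: RHS = -231 is not a perfect cube.
  y = 3: RHS = 819 is not a perfect cube.
  y = -3: RHS = -801 is not a perfect cube.
Continuing the search up to |y| = 50 finds no solutions either.
No (x, y) in the scanned range satisfies the equation.

No integer solutions with |y| ≤ 50.


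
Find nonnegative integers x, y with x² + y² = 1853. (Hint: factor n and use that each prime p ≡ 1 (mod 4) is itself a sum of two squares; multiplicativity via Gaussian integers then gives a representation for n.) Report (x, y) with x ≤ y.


Step 1: Factor n = 1853 = 17 · 109.
Step 2: Check the mod-4 condition on each prime factor: 17 ≡ 1 (mod 4), exponent 1; 109 ≡ 1 (mod 4), exponent 1.
All primes ≡ 3 (mod 4) appear to even exponent (or don't appear), so by the two-squares theorem n IS expressible as a sum of two squares.
Step 3: Build a representation. Here n = 17 · 109 is a product of primes ≡ 1 (mod 4). Each prime p ≡ 1 (mod 4) is itself a sum of two squares; find a² by testing p − a² for a perfect square:
  17: 17 − 1² = 16 = 4² ⇒ 17 = 1² + 4².
  109: 109 − 1² = 108, 109 − 2² = 105, 109 − 3² = 100 = 10² ⇒ 109 = 3² + 10².
  Combine using the Brahmagupta–Fibonacci identity (a² + b²)(c² + d²) = (ac − bd)² + (ad + bc)² = (ac + bd)² + (ad − bc)²:
  17 · 109 = 1853: from (1² + 4²)(3² + 10²), take (1·3 − 4·10, 1·10 + 4·3) = (3 − 40, 10 + 12) = (-37, 22); dropping signs (only squares matter) gives (37, 22); check 37² + 22² = 1369 + 484 = 1853 ✓.
Step 4: Order so x ≤ y and verify: 22² + 37² = 484 + 1369 = 1853 = n. ✓

n = 1853 = 22² + 37² (one valid representation with x ≤ y).


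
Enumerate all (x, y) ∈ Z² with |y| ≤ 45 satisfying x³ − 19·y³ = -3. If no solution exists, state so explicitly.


The equation is x³ - 19y³ = -3. For fixed y, x³ = 19·y³ − 3, so a solution requires the RHS to be a perfect cube.
Strategy: iterate y from -45 to 45, compute RHS = 19·y³ − 3, and check whether it is a (positive or negative) perfect cube.
Check small values of y:
  y = 0: RHS = -3 is not a perfect cube.
  y = 1: RHS = 16 is not a perfect cube.
  y = -1: RHS = -22 is not a perfect cube.
  y = 2: RHS = 149 is not a perfect cube.
  y = -2: RHS = -155 is not a perfect cube.
  y = 3: RHS = 510 is not a perfect cube.
  y = -3: RHS = -516 is not a perfect cube.
Continuing the search up to |y| = 45 finds no solutions either.
No (x, y) in the scanned range satisfies the equation.

No integer solutions with |y| ≤ 45.


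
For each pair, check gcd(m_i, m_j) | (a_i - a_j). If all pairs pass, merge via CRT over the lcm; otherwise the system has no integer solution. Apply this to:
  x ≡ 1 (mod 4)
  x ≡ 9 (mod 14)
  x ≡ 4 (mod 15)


Moduli 4, 14, 15 are not pairwise coprime, so CRT works modulo lcm(m_i) when all pairwise compatibility conditions hold.
Pairwise compatibility: gcd(m_i, m_j) must divide a_i - a_j for every pair.
Merge one congruence at a time:
  Start: x ≡ 1 (mod 4).
  Combine with x ≡ 9 (mod 14): gcd(4, 14) = 2; 9 - 1 = 8, which IS divisible by 2, so compatible.
    Write x = 1 + 4·t and substitute into x ≡ 9 (mod 14): 4·t ≡ 9 − 1 = 8 (mod 14).
    Divide the congruence (and modulus) by g = 2: 2·t ≡ 4 (mod 7).
    The inverse of 2 mod 7 is 4 (since 2·4 = 8 = 1·7 + 1), so t ≡ 4·4 = 16 ≡ 2 (mod 7).
    Then x = 1 + 4·2 = 9, valid modulo lcm(4, 14) = 28: x ≡ 9 (mod 28).
  Combine with x ≡ 4 (mod 15): gcd(28, 15) = 1; 4 - 9 = -5, which IS divisible by 1, so compatible.
    Write x = 9 + 28·t and substitute into x ≡ 4 (mod 15): 28·t ≡ 4 − 9 = -5 (mod 15).
    Reduce coefficients mod 15: 13·t ≡ 10 (mod 15).
    The inverse of 13 mod 15 is 7 (since 13·7 = 91 = 6·15 + 1), so t ≡ 7·10 = 70 ≡ 10 (mod 15).
    Then x = 9 + 28·10 = 289, valid modulo lcm(28, 15) = 420: x ≡ 289 (mod 420).
Verify: 289 mod 4 = 1, 289 mod 14 = 9, 289 mod 15 = 4.

x ≡ 289 (mod 420).


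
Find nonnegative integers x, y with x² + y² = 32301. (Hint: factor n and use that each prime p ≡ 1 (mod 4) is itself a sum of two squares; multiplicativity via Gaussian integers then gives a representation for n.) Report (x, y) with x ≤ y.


Step 1: Factor n = 32301 = 3^2 · 37 · 97.
Step 2: Check the mod-4 condition on each prime factor: 3 ≡ 3 (mod 4), exponent 2 (must be even); 37 ≡ 1 (mod 4), exponent 1; 97 ≡ 1 (mod 4), exponent 1.
All primes ≡ 3 (mod 4) appear to even exponent (or don't appear), so by the two-squares theorem n IS expressible as a sum of two squares.
Step 3: Build a representation. Group n = k² · m with k = 3 and m = 37 · 97 = 3589 (a product of primes ≡ 1 (mod 4)); a representation of m scales to one of n via (k·x)² + (k·y)² = k²(x² + y²). Each prime p ≡ 1 (mod 4) is itself a sum of two squares; find a² by testing p − a² for a perfect square:
  37: 37 − 1² = 36 = 6² ⇒ 37 = 1² + 6².
  97: 97 − 1² = 96, 97 − 2² = 93, 97 − 3² = 88, 97 − 4² = 81 = 9² ⇒ 97 = 4² + 9².
  Combine using the Brahmagupta–Fibonacci identity (a² + b²)(c² + d²) = (ac − bd)² + (ad + bc)² = (ac + bd)² + (ad − bc)²:
  37 · 97 = 3589: from (1² + 6²)(4² + 9²), take (1·4 − 6·9, 1·9 + 6·4) = (4 − 54, 9 + 24) = (-50, 33); dropping signs (only squares matter) gives (50, 33); check 50² + 33² = 2500 + 1089 = 3589 ✓.
  Scale by k = 3: (3·50, 3·33) = (150, 99).
Step 4: Order so x ≤ y and verify: 99² + 150² = 9801 + 22500 = 32301 = n. ✓

n = 32301 = 99² + 150² (one valid representation with x ≤ y).


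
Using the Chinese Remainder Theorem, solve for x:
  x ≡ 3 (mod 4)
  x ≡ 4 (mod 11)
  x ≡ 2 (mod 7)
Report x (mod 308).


Moduli 4, 11, 7 are pairwise coprime; by CRT there is a unique solution modulo M = 4 · 11 · 7 = 308.
Solve pairwise, accumulating the modulus:
  Start with x ≡ 3 (mod 4).
  Combine with x ≡ 4 (mod 11): since gcd(4, 11) = 1, we get a unique residue mod 44.
    Write x = 3 + 4·t and substitute into x ≡ 4 (mod 11): 4·t ≡ 4 − 3 = 1 (mod 11).
    The inverse of 4 mod 11 is 3 (since 4·3 = 12 = 1·11 + 1), so t ≡ 3·1 = 3 ≡ 3 (mod 11).
    Then x = 3 + 4·3 = 15, valid modulo lcm(4, 11) = 44: x ≡ 15 (mod 44).
  Combine with x ≡ 2 (mod 7): since gcd(44, 7) = 1, we get a unique residue mod 308.
    Write x = 15 + 44·t and substitute into x ≡ 2 (mod 7): 44·t ≡ 2 − 15 = -13 (mod 7).
    Reduce coefficients mod 7: 2·t ≡ 1 (mod 7).
    The inverse of 2 mod 7 is 4 (since 2·4 = 8 = 1·7 + 1), so t ≡ 4·1 = 4 ≡ 4 (mod 7).
    Then x = 15 + 44·4 = 191, valid modulo lcm(44, 7) = 308: x ≡ 191 (mod 308).
Verify: 191 mod 4 = 3 ✓, 191 mod 11 = 4 ✓, 191 mod 7 = 2 ✓.

x ≡ 191 (mod 308).


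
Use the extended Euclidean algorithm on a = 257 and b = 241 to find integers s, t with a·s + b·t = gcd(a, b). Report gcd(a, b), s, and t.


Euclidean algorithm on (257, 241) — divide until remainder is 0:
  257 = 1 · 241 + 16
  241 = 15 · 16 + 1
  16 = 16 · 1 + 0
gcd(257, 241) = 1.
Track Bezout coefficients alongside the remainders: start with r₀ = 257 = a·1 + b·0 (s = 1, t = 0) and r₁ = 241 = a·0 + b·1 (s = 0, t = 1); each new remainder r_{k+1} = r_{k-1} − q_k·r_k inherits s_{k+1} = s_{k-1} − q_k·s_k, t_{k+1} = t_{k-1} − q_k·t_k, so r_k = a·s_k + b·t_k at every step:
  q = 1: r = 16, s = 1 − 1·0 = 1, t = 0 − 1·1 = -1  (check: 257·1 + 241·(-1) = 16)
  q = 15: r = 1, s = 0 − 15·1 = -15, t = 1 − 15·(-1) = 16  (check: 257·(-15) + 241·16 = 1)
The row with r = 1 (the gcd) gives the Bezout coefficients s = -15, t = 16.
Result: 257 · (-15) + 241 · (16) = 1.

gcd(257, 241) = 1; s = -15, t = 16 (check: 257·(-15) + 241·16 = 1).


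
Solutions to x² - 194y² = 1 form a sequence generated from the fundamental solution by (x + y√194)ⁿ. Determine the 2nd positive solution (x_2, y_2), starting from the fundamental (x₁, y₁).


Step 1: Find the fundamental solution (x₁, y₁) of x² - 194y² = 1.
  Expand √194 as a continued fraction. a₀ = ⌊√194⌋ = 13; iterate m_{k+1} = d_k·a_k − m_k, d_{k+1} = (194 − m_{k+1}²)/d_k, a_{k+1} = ⌊(a₀ + m_{k+1})/d_{k+1}⌋ (starting m₀ = 0, d₀ = 1), with convergents p_k = a_k·p_{k-1} + p_{k-2}, q_k = a_k·q_{k-1} + q_{k-2} (p₋₁ = 1, q₋₁ = 0):
  k = 0: a₀ = 13; p₀/q₀ = 13/1; p₀² − 194·q₀² = 169 − 194 = -25.
  k = 1: m = 13, d = 25, a = ⌊(13 + 13)/25⌋ = 1; p/q = (1·13 + 1)/(1·1 + 0) = 14/1; p² − 194·q² = 196 − 194 = 2.
  k = 2: m = 12, d = 2, a = ⌊(13 + 12)/2⌋ = 12; p/q = (12·14 + 13)/(12·1 + 1) = 181/13; p² − 194·q² = 32761 − 32786 = -25.
  k = 3: m = 12, d = 25, a = ⌊(13 + 12)/25⌋ = 1; p/q = (1·181 + 14)/(1·13 + 1) = 195/14; p² − 194·q² = 38025 − 38024 = 1.
  The first convergent with p² − 194·q² = 1 gives the fundamental solution (x₁, y₁) = (195, 14).
Step 2: Apply the recurrence (x_{n+1}, y_{n+1}) = (x₁x_n + 194y₁y_n, x₁y_n + y₁x_n) repeatedly.
  From (x_1, y_1) = (195, 14): x_2 = 195·195 + 194·14·14 = 76049; y_2 = 195·14 + 14·195 = 5460.
Step 3: Verify x_2² - 194·y_2² = 5783450401 - 5783450400 = 1 (should be 1). ✓

(x_1, y_1) = (195, 14); (x_2, y_2) = (76049, 5460).


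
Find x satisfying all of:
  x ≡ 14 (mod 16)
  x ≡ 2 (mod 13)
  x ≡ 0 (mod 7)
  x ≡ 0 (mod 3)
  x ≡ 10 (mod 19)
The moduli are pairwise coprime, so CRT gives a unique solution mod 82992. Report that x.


Product of moduli M = 16 · 13 · 7 · 3 · 19 = 82992.
Merge one congruence at a time:
  Start: x ≡ 14 (mod 16).
  Combine with x ≡ 2 (mod 13); new modulus lcm = 208.
    Write x = 14 + 16·t and substitute into x ≡ 2 (mod 13): 16·t ≡ 2 − 14 = -12 (mod 13).
    Reduce coefficients mod 13: 3·t ≡ 1 (mod 13).
    The inverse of 3 mod 13 is 9 (since 3·9 = 27 = 2·13 + 1), so t ≡ 9·1 = 9 ≡ 9 (mod 13).
    Then x = 14 + 16·9 = 158, valid modulo lcm(16, 13) = 208: x ≡ 158 (mod 208).
  Combine with x ≡ 0 (mod 7); new modulus lcm = 1456.
    Write x = 158 + 208·t and substitute into x ≡ 0 (mod 7): 208·t ≡ 0 − 158 = -158 (mod 7).
    Reduce coefficients mod 7: 5·t ≡ 3 (mod 7).
    The inverse of 5 mod 7 is 3 (since 5·3 = 15 = 2·7 + 1), so t ≡ 3·3 = 9 ≡ 2 (mod 7).
    Then x = 158 + 208·2 = 574, valid modulo lcm(208, 7) = 1456: x ≡ 574 (mod 1456).
  Combine with x ≡ 0 (mod 3); new modulus lcm = 4368.
    Write x = 574 + 1456·t and substitute into x ≡ 0 (mod 3): 1456·t ≡ 0 − 574 = -574 (mod 3).
    Reduce coefficients mod 3: 1·t ≡ 2 (mod 3).
    So t ≡ 2 (mod 3).
    Then x = 574 + 1456·2 = 3486, valid modulo lcm(1456, 3) = 4368: x ≡ 3486 (mod 4368).
  Combine with x ≡ 10 (mod 19); new modulus lcm = 82992.
    Write x = 3486 + 4368·t and substitute into x ≡ 10 (mod 19): 4368·t ≡ 10 − 3486 = -3476 (mod 19).
    Reduce coefficients mod 19: 17·t ≡ 1 (mod 19).
    The inverse of 17 mod 19 is 9 (since 17·9 = 153 = 8·19 + 1), so t ≡ 9·1 = 9 ≡ 9 (mod 19).
    Then x = 3486 + 4368·9 = 42798, valid modulo lcm(4368, 19) = 82992: x ≡ 42798 (mod 82992).
Verify against each original: 42798 mod 16 = 14, 42798 mod 13 = 2, 42798 mod 7 = 0, 42798 mod 3 = 0, 42798 mod 19 = 10.

x ≡ 42798 (mod 82992).


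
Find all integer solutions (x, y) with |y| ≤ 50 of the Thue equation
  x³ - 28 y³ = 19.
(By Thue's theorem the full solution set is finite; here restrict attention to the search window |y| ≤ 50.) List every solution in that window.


The equation is x³ - 28y³ = 19. For fixed y, x³ = 28·y³ + 19, so a solution requires the RHS to be a perfect cube.
Strategy: iterate y from -50 to 50, compute RHS = 28·y³ + 19, and check whether it is a (positive or negative) perfect cube.
Check small values of y:
  y = 0: RHS = 19 is not a perfect cube.
  y = 1: RHS = 47 is not a perfect cube.
  y = -1: RHS = -9 is not a perfect cube.
  y = 2: RHS = 243 is not a perfect cube.
  y = -2: RHS = -205 is not a perfect cube.
  y = 3: RHS = 775 is not a perfect cube.
  y = -3: RHS = -737 is not a perfect cube.
Continuing the search up to |y| = 50 finds no solutions either.
No (x, y) in the scanned range satisfies the equation.

No integer solutions with |y| ≤ 50.


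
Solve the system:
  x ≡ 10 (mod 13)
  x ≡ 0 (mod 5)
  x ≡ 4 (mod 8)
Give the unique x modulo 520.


Moduli 13, 5, 8 are pairwise coprime; by CRT there is a unique solution modulo M = 13 · 5 · 8 = 520.
Solve pairwise, accumulating the modulus:
  Start with x ≡ 10 (mod 13).
  Combine with x ≡ 0 (mod 5): since gcd(13, 5) = 1, we get a unique residue mod 65.
    Write x = 10 + 13·t and substitute into x ≡ 0 (mod 5): 13·t ≡ 0 − 10 = -10 (mod 5).
    Reduce coefficients mod 5: 3·t ≡ 0 (mod 5).
    The inverse of 3 mod 5 is 2 (since 3·2 = 6 = 1·5 + 1), so t ≡ 2·0 = 0 ≡ 0 (mod 5).
    Then x = 10 + 13·0 = 10, valid modulo lcm(13, 5) = 65: x ≡ 10 (mod 65).
  Combine with x ≡ 4 (mod 8): since gcd(65, 8) = 1, we get a unique residue mod 520.
    Write x = 10 + 65·t and substitute into x ≡ 4 (mod 8): 65·t ≡ 4 − 10 = -6 (mod 8).
    Reduce coefficients mod 8: 1·t ≡ 2 (mod 8).
    So t ≡ 2 (mod 8).
    Then x = 10 + 65·2 = 140, valid modulo lcm(65, 8) = 520: x ≡ 140 (mod 520).
Verify: 140 mod 13 = 10 ✓, 140 mod 5 = 0 ✓, 140 mod 8 = 4 ✓.

x ≡ 140 (mod 520).


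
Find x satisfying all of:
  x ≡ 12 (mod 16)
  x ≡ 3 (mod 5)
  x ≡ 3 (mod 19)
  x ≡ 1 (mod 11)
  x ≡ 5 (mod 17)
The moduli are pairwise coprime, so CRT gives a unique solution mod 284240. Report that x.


Product of moduli M = 16 · 5 · 19 · 11 · 17 = 284240.
Merge one congruence at a time:
  Start: x ≡ 12 (mod 16).
  Combine with x ≡ 3 (mod 5); new modulus lcm = 80.
    Write x = 12 + 16·t and substitute into x ≡ 3 (mod 5): 16·t ≡ 3 − 12 = -9 (mod 5).
    Reduce coefficients mod 5: 1·t ≡ 1 (mod 5).
    So t ≡ 1 (mod 5).
    Then x = 12 + 16·1 = 28, valid modulo lcm(16, 5) = 80: x ≡ 28 (mod 80).
  Combine with x ≡ 3 (mod 19); new modulus lcm = 1520.
    Write x = 28 + 80·t and substitute into x ≡ 3 (mod 19): 80·t ≡ 3 − 28 = -25 (mod 19).
    Reduce coefficients mod 19: 4·t ≡ 13 (mod 19).
    The inverse of 4 mod 19 is 5 (since 4·5 = 20 = 1·19 + 1), so t ≡ 5·13 = 65 ≡ 8 (mod 19).
    Then x = 28 + 80·8 = 668, valid modulo lcm(80, 19) = 1520: x ≡ 668 (mod 1520).
  Combine with x ≡ 1 (mod 11); new modulus lcm = 16720.
    Write x = 668 + 1520·t and substitute into x ≡ 1 (mod 11): 1520·t ≡ 1 − 668 = -667 (mod 11).
    Reduce coefficients mod 11: 2·t ≡ 4 (mod 11).
    The inverse of 2 mod 11 is 6 (since 2·6 = 12 = 1·11 + 1), so t ≡ 6·4 = 24 ≡ 2 (mod 11).
    Then x = 668 + 1520·2 = 3708, valid modulo lcm(1520, 11) = 16720: x ≡ 3708 (mod 16720).
  Combine with x ≡ 5 (mod 17); new modulus lcm = 284240.
    Write x = 3708 + 16720·t and substitute into x ≡ 5 (mod 17): 16720·t ≡ 5 − 3708 = -3703 (mod 17).
    Reduce coefficients mod 17: 9·t ≡ 3 (mod 17).
    The inverse of 9 mod 17 is 2 (since 9·2 = 18 = 1·17 + 1), so t ≡ 2·3 = 6 ≡ 6 (mod 17).
    Then x = 3708 + 16720·6 = 104028, valid modulo lcm(16720, 17) = 284240: x ≡ 104028 (mod 284240).
Verify against each original: 104028 mod 16 = 12, 104028 mod 5 = 3, 104028 mod 19 = 3, 104028 mod 11 = 1, 104028 mod 17 = 5.

x ≡ 104028 (mod 284240).


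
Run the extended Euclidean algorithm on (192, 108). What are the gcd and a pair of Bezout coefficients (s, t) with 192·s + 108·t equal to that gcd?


Euclidean algorithm on (192, 108) — divide until remainder is 0:
  192 = 1 · 108 + 84
  108 = 1 · 84 + 24
  84 = 3 · 24 + 12
  24 = 2 · 12 + 0
gcd(192, 108) = 12.
Track Bezout coefficients alongside the remainders: start with r₀ = 192 = a·1 + b·0 (s = 1, t = 0) and r₁ = 108 = a·0 + b·1 (s = 0, t = 1); each new remainder r_{k+1} = r_{k-1} − q_k·r_k inherits s_{k+1} = s_{k-1} − q_k·s_k, t_{k+1} = t_{k-1} − q_k·t_k, so r_k = a·s_k + b·t_k at every step:
  q = 1: r = 84, s = 1 − 1·0 = 1, t = 0 − 1·1 = -1  (check: 192·1 + 108·(-1) = 84)
  q = 1: r = 24, s = 0 − 1·1 = -1, t = 1 − 1·(-1) = 2  (check: 192·(-1) + 108·2 = 24)
  q = 3: r = 12, s = 1 − 3·(-1) = 4, t = -1 − 3·2 = -7  (check: 192·4 + 108·(-7) = 12)
The row with r = 12 (the gcd) gives the Bezout coefficients s = 4, t = -7.
Result: 192 · (4) + 108 · (-7) = 12.

gcd(192, 108) = 12; s = 4, t = -7 (check: 192·4 + 108·(-7) = 12).


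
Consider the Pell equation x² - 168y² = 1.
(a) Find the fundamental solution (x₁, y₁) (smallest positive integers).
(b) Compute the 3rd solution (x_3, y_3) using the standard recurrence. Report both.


Step 1: Find the fundamental solution (x₁, y₁) of x² - 168y² = 1.
  Expand √168 as a continued fraction. a₀ = ⌊√168⌋ = 12; iterate m_{k+1} = d_k·a_k − m_k, d_{k+1} = (168 − m_{k+1}²)/d_k, a_{k+1} = ⌊(a₀ + m_{k+1})/d_{k+1}⌋ (starting m₀ = 0, d₀ = 1), with convergents p_k = a_k·p_{k-1} + p_{k-2}, q_k = a_k·q_{k-1} + q_{k-2} (p₋₁ = 1, q₋₁ = 0):
  k = 0: a₀ = 12; p₀/q₀ = 12/1; p₀² − 168·q₀² = 144 − 168 = -24.
  k = 1: m = 12, d = 24, a = ⌊(12 + 12)/24⌋ = 1; p/q = (1·12 + 1)/(1·1 + 0) = 13/1; p² − 168·q² = 169 − 168 = 1.
  The first convergent with p² − 168·q² = 1 gives the fundamental solution (x₁, y₁) = (13, 1).
Step 2: Apply the recurrence (x_{n+1}, y_{n+1}) = (x₁x_n + 168y₁y_n, x₁y_n + y₁x_n) repeatedly.
  From (x_1, y_1) = (13, 1): x_2 = 13·13 + 168·1·1 = 337; y_2 = 13·1 + 1·13 = 26.
  From (x_2, y_2) = (337, 26): x_3 = 13·337 + 168·1·26 = 8749; y_3 = 13·26 + 1·337 = 675.
Step 3: Verify x_3² - 168·y_3² = 76545001 - 76545000 = 1 (should be 1). ✓

(x_1, y_1) = (13, 1); (x_3, y_3) = (8749, 675).


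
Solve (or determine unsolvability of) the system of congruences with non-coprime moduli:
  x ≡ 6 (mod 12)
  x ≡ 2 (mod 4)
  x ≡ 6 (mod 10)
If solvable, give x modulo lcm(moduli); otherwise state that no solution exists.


Moduli 12, 4, 10 are not pairwise coprime, so CRT works modulo lcm(m_i) when all pairwise compatibility conditions hold.
Pairwise compatibility: gcd(m_i, m_j) must divide a_i - a_j for every pair.
Merge one congruence at a time:
  Start: x ≡ 6 (mod 12).
  Combine with x ≡ 2 (mod 4): gcd(12, 4) = 4; 2 - 6 = -4, which IS divisible by 4, so compatible.
    Write x = 6 + 12·t and substitute into x ≡ 2 (mod 4): 12·t ≡ 2 − 6 = -4 (mod 4).
    Divide the congruence (and modulus) by g = 4: 3·t ≡ -1 (mod 1).
    Modulo 1 every t works; take t = 0.
    Then x = 6 + 12·0 = 6, valid modulo lcm(12, 4) = 12: x ≡ 6 (mod 12).
  Combine with x ≡ 6 (mod 10): gcd(12, 10) = 2; 6 - 6 = 0, which IS divisible by 2, so compatible.
    Write x = 6 + 12·t and substitute into x ≡ 6 (mod 10): 12·t ≡ 6 − 6 = 0 (mod 10).
    Divide the congruence (and modulus) by g = 2: 6·t ≡ 0 (mod 5).
    Reduce coefficients mod 5: 1·t ≡ 0 (mod 5).
    So t ≡ 0 (mod 5).
    Then x = 6 + 12·0 = 6, valid modulo lcm(12, 10) = 60: x ≡ 6 (mod 60).
Verify: 6 mod 12 = 6, 6 mod 4 = 2, 6 mod 10 = 6.

x ≡ 6 (mod 60).


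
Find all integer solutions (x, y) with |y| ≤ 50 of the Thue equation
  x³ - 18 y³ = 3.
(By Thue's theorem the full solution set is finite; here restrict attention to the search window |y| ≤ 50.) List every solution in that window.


The equation is x³ - 18y³ = 3. For fixed y, x³ = 18·y³ + 3, so a solution requires the RHS to be a perfect cube.
Strategy: iterate y from -50 to 50, compute RHS = 18·y³ + 3, and check whether it is a (positive or negative) perfect cube.
Check small values of y:
  y = 0: RHS = 3 is not a perfect cube.
  y = 1: RHS = 21 is not a perfect cube.
  y = -1: RHS = -15 is not a perfect cube.
  y = 2: RHS = 147 is not a perfect cube.
  y = -2: RHS = -141 is not a perfect cube.
  y = 3: RHS = 489 is not a perfect cube.
  y = -3: RHS = -483 is not a perfect cube.
Continuing the search up to |y| = 50 finds no solutions either.
No (x, y) in the scanned range satisfies the equation.

No integer solutions with |y| ≤ 50.


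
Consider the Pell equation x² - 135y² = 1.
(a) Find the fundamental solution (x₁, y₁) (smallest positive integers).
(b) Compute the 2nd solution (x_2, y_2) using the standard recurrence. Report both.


Step 1: Find the fundamental solution (x₁, y₁) of x² - 135y² = 1.
  Expand √135 as a continued fraction. a₀ = ⌊√135⌋ = 11; iterate m_{k+1} = d_k·a_k − m_k, d_{k+1} = (135 − m_{k+1}²)/d_k, a_{k+1} = ⌊(a₀ + m_{k+1})/d_{k+1}⌋ (starting m₀ = 0, d₀ = 1), with convergents p_k = a_k·p_{k-1} + p_{k-2}, q_k = a_k·q_{k-1} + q_{k-2} (p₋₁ = 1, q₋₁ = 0):
  k = 0: a₀ = 11; p₀/q₀ = 11/1; p₀² − 135·q₀² = 121 − 135 = -14.
  k = 1: m = 11, d = 14, a = ⌊(11 + 11)/14⌋ = 1; p/q = (1·11 + 1)/(1·1 + 0) = 12/1; p² − 135·q² = 144 − 135 = 9.
  k = 2: m = 3, d = 9, a = ⌊(11 + 3)/9⌋ = 1; p/q = (1·12 + 11)/(1·1 + 1) = 23/2; p² − 135·q² = 529 − 540 = -11.
  k = 3: m = 6, d = 11, a = ⌊(11 + 6)/11⌋ = 1; p/q = (1·23 + 12)/(1·2 + 1) = 35/3; p² − 135·q² = 1225 − 1215 = 10.
  k = 4: m = 5, d = 10, a = ⌊(11 + 5)/10⌋ = 1; p/q = (1·35 + 23)/(1·3 + 2) = 58/5; p² − 135·q² = 3364 − 3375 = -11.
  k = 5: m = 5, d = 11, a = ⌊(11 + 5)/11⌋ = 1; p/q = (1·58 + 35)/(1·5 + 3) = 93/8; p² − 135·q² = 8649 − 8640 = 9.
  k = 6: m = 6, d = 9, a = ⌊(11 + 6)/9⌋ = 1; p/q = (1·93 + 58)/(1·8 + 5) = 151/13; p² − 135·q² = 22801 − 22815 = -14.
  k = 7: m = 3, d = 14, a = ⌊(11 + 3)/14⌋ = 1; p/q = (1·151 + 93)/(1·13 + 8) = 244/21; p² − 135·q² = 59536 − 59535 = 1.
  The first convergent with p² − 135·q² = 1 gives the fundamental solution (x₁, y₁) = (244, 21).
Step 2: Apply the recurrence (x_{n+1}, y_{n+1}) = (x₁x_n + 135y₁y_n, x₁y_n + y₁x_n) repeatedly.
  From (x_1, y_1) = (244, 21): x_2 = 244·244 + 135·21·21 = 119071; y_2 = 244·21 + 21·244 = 10248.
Step 3: Verify x_2² - 135·y_2² = 14177903041 - 14177903040 = 1 (should be 1). ✓

(x_1, y_1) = (244, 21); (x_2, y_2) = (119071, 10248).


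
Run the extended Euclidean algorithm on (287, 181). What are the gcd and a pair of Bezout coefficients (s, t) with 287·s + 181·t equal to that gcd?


Euclidean algorithm on (287, 181) — divide until remainder is 0:
  287 = 1 · 181 + 106
  181 = 1 · 106 + 75
  106 = 1 · 75 + 31
  75 = 2 · 31 + 13
  31 = 2 · 13 + 5
  13 = 2 · 5 + 3
  5 = 1 · 3 + 2
  3 = 1 · 2 + 1
  2 = 2 · 1 + 0
gcd(287, 181) = 1.
Track Bezout coefficients alongside the remainders: start with r₀ = 287 = a·1 + b·0 (s = 1, t = 0) and r₁ = 181 = a·0 + b·1 (s = 0, t = 1); each new remainder r_{k+1} = r_{k-1} − q_k·r_k inherits s_{k+1} = s_{k-1} − q_k·s_k, t_{k+1} = t_{k-1} − q_k·t_k, so r_k = a·s_k + b·t_k at every step:
  q = 1: r = 106, s = 1 − 1·0 = 1, t = 0 − 1·1 = -1  (check: 287·1 + 181·(-1) = 106)
  q = 1: r = 75, s = 0 − 1·1 = -1, t = 1 − 1·(-1) = 2  (check: 287·(-1) + 181·2 = 75)
  q = 1: r = 31, s = 1 − 1·(-1) = 2, t = -1 − 1·2 = -3  (check: 287·2 + 181·(-3) = 31)
  q = 2: r = 13, s = -1 − 2·2 = -5, t = 2 − 2·(-3) = 8  (check: 287·(-5) + 181·8 = 13)
  q = 2: r = 5, s = 2 − 2·(-5) = 12, t = -3 − 2·8 = -19  (check: 287·12 + 181·(-19) = 5)
  q = 2: r = 3, s = -5 − 2·12 = -29, t = 8 − 2·(-19) = 46  (check: 287·(-29) + 181·46 = 3)
  q = 1: r = 2, s = 12 − 1·(-29) = 41, t = -19 − 1·46 = -65  (check: 287·41 + 181·(-65) = 2)
  q = 1: r = 1, s = -29 − 1·41 = -70, t = 46 − 1·(-65) = 111  (check: 287·(-70) + 181·111 = 1)
The row with r = 1 (the gcd) gives the Bezout coefficients s = -70, t = 111.
Result: 287 · (-70) + 181 · (111) = 1.

gcd(287, 181) = 1; s = -70, t = 111 (check: 287·(-70) + 181·111 = 1).


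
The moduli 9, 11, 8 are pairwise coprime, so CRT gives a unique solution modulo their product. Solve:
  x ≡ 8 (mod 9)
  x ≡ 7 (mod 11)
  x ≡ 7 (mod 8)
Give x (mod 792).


Moduli 9, 11, 8 are pairwise coprime; by CRT there is a unique solution modulo M = 9 · 11 · 8 = 792.
Solve pairwise, accumulating the modulus:
  Start with x ≡ 8 (mod 9).
  Combine with x ≡ 7 (mod 11): since gcd(9, 11) = 1, we get a unique residue mod 99.
    Write x = 8 + 9·t and substitute into x ≡ 7 (mod 11): 9·t ≡ 7 − 8 = -1 (mod 11).
    Reduce coefficients mod 11: 9·t ≡ 10 (mod 11).
    The inverse of 9 mod 11 is 5 (since 9·5 = 45 = 4·11 + 1), so t ≡ 5·10 = 50 ≡ 6 (mod 11).
    Then x = 8 + 9·6 = 62, valid modulo lcm(9, 11) = 99: x ≡ 62 (mod 99).
  Combine with x ≡ 7 (mod 8): since gcd(99, 8) = 1, we get a unique residue mod 792.
    Write x = 62 + 99·t and substitute into x ≡ 7 (mod 8): 99·t ≡ 7 − 62 = -55 (mod 8).
    Reduce coefficients mod 8: 3·t ≡ 1 (mod 8).
    The inverse of 3 mod 8 is 3 (since 3·3 = 9 = 1·8 + 1), so t ≡ 3·1 = 3 ≡ 3 (mod 8).
    Then x = 62 + 99·3 = 359, valid modulo lcm(99, 8) = 792: x ≡ 359 (mod 792).
Verify: 359 mod 9 = 8 ✓, 359 mod 11 = 7 ✓, 359 mod 8 = 7 ✓.

x ≡ 359 (mod 792).


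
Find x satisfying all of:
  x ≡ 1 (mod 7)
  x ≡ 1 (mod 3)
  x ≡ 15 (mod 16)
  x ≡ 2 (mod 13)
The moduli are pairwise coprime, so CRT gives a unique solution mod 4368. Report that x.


Product of moduli M = 7 · 3 · 16 · 13 = 4368.
Merge one congruence at a time:
  Start: x ≡ 1 (mod 7).
  Combine with x ≡ 1 (mod 3); new modulus lcm = 21.
    Write x = 1 + 7·t and substitute into x ≡ 1 (mod 3): 7·t ≡ 1 − 1 = 0 (mod 3).
    Reduce coefficients mod 3: 1·t ≡ 0 (mod 3).
    So t ≡ 0 (mod 3).
    Then x = 1 + 7·0 = 1, valid modulo lcm(7, 3) = 21: x ≡ 1 (mod 21).
  Combine with x ≡ 15 (mod 16); new modulus lcm = 336.
    Write x = 1 + 21·t and substitute into x ≡ 15 (mod 16): 21·t ≡ 15 − 1 = 14 (mod 16).
    Reduce coefficients mod 16: 5·t ≡ 14 (mod 16).
    The inverse of 5 mod 16 is 13 (since 5·13 = 65 = 4·16 + 1), so t ≡ 13·14 = 182 ≡ 6 (mod 16).
    Then x = 1 + 21·6 = 127, valid modulo lcm(21, 16) = 336: x ≡ 127 (mod 336).
  Combine with x ≡ 2 (mod 13); new modulus lcm = 4368.
    Write x = 127 + 336·t and substitute into x ≡ 2 (mod 13): 336·t ≡ 2 − 127 = -125 (mod 13).
    Reduce coefficients mod 13: 11·t ≡ 5 (mod 13).
    The inverse of 11 mod 13 is 6 (since 11·6 = 66 = 5·13 + 1), so t ≡ 6·5 = 30 ≡ 4 (mod 13).
    Then x = 127 + 336·4 = 1471, valid modulo lcm(336, 13) = 4368: x ≡ 1471 (mod 4368).
Verify against each original: 1471 mod 7 = 1, 1471 mod 3 = 1, 1471 mod 16 = 15, 1471 mod 13 = 2.

x ≡ 1471 (mod 4368).
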